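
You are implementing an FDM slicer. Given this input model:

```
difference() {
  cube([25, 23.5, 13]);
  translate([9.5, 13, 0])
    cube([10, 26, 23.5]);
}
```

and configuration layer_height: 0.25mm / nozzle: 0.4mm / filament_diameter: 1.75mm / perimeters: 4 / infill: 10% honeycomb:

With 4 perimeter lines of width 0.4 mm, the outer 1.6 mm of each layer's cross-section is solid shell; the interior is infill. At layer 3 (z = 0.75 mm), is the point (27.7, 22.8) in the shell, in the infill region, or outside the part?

outside

At z = 0.75 mm: the cube (footprint 25×23.5) is included at this height; the cube at (9.5, 13) (footprint 10×26) is included at this height; After the difference (first − rest): starting from the 25×23.5 cube, the 10×26 cube at (9.5, 13) partially overlaps it — only the 105.00 mm² overlap (of its 260.00 mm²) is removed, clipping the outline — 1 connected region. Overall, the cross-section is a single solid region. The nearest boundary edge runs (25.00, 23.50)→(25.00, 0.00); distance from the point to it = 2.70 mm. The point is not inside any of the regions above, so it lies outside the cross-section (2.70 mm from the nearest boundary).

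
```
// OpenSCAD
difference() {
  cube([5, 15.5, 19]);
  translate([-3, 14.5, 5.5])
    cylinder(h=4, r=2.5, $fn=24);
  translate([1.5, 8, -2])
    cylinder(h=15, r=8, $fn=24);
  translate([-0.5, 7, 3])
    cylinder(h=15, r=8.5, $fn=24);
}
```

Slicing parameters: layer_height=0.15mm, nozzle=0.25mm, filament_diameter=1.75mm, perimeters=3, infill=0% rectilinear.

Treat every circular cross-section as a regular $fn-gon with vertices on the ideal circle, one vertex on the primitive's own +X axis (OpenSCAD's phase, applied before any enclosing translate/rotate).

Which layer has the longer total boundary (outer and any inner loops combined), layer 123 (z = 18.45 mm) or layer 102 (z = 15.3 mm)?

Layer 123 (z = 18.45): the cube is present — its section is the full 5×15.5 rectangle (perimeter 41.00 mm); the cylinder at (-3, 14.5) is not intersected at this z (z outside [5.5, 9.5]); the cylinder at (1.5, 8) does not reach this height (z outside [-2, 13]); the cylinder at (-0.5, 7) is not intersected at this z (z outside [3, 18]); Taking the first minus the rest: none of the subtracted shapes is present at this height, so the 5×15.5 cube is unchanged — boundary = 41.00 mm. So its perimeter = 41.00 mm. Layer 102 (z = 15.3): the cube is present — its section is the full 5×15.5 rectangle (perimeter 41.00 mm); the cylinder at (-3, 14.5) is not intersected at this z (z outside [5.5, 9.5]); the cylinder at (1.5, 8) is not intersected at this z (z outside [-2, 13]); the r=8.5 cylinder at (-0.5, 7) contributes a regular 24-gon of circumradius 8.5 (perimeter = 2·24·8.500·sin(180°/24) = 53.25 mm); Subtracting the remaining from the first: starting from the 5×15.5 cube, the r=8.5 cylinder at (-0.5, 7) partially overlaps it — only the 73.48 mm² overlap (of its 224.40 mm²) is removed, clipping the outline — boundary = 15.03 mm. So its perimeter = 15.03 mm. Layer 123 is larger (41.00 vs 15.03 mm).

layer 123 (z = 18.45 mm)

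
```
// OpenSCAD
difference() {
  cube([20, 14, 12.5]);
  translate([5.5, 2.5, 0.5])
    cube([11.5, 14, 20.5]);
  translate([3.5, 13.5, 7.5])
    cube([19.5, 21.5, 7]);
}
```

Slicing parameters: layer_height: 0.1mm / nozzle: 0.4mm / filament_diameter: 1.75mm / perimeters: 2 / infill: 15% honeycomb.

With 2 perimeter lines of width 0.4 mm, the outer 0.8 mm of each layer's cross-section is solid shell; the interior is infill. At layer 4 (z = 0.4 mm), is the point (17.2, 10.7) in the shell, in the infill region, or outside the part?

infill

At z = 0.4 mm: the cube is present — its section is the full 20×14 rectangle; the cube at (5.5, 2.5) is absent (z outside [0.5, 21]); the cube at (3.5, 13.5) is absent (z outside [7.5, 14.5]); Taking the first minus the rest: none of the subtracted shapes is present at this height, so the 20×14 cube is unchanged — 1 connected region. Overall, the cross-section is a single solid region. The nearest boundary edge runs (20.00, 0.00)→(20.00, 14.00); distance from the point to it = 2.80 mm. The point is inside the cross-section and 2.80 mm from the nearest boundary — more than the 0.8 mm shell width (2 × 0.4), so it's in the infill interior.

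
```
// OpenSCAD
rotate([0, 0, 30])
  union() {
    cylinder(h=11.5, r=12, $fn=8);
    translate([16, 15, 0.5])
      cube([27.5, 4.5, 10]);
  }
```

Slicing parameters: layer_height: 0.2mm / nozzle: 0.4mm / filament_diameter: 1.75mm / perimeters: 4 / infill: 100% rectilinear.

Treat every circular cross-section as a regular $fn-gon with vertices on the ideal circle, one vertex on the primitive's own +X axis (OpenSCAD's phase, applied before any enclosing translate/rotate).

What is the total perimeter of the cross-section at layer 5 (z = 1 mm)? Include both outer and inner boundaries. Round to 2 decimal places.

137.48 mm

At z = 1 mm: the cylinder: section is a regular 8-gon, circumradius r=12 (perimeter = 2·8·12.000·sin(180°/8) = 73.48 mm); the cube at (16, 15) is present — its section is the full 27.5×4.5 rectangle (perimeter 64.00 mm); Taking the union: the 2 present regions are separate (no shared area or edge), so areas and boundary lengths simply add and each stays a separate island — boundary = 137.48 mm; (rotated 30° about Z; rotation is an isometry so areas/perimeters/island counts are preserved). Overall, the cross-section has 2 separate islands. Total boundary length (outer) = 137.48 mm.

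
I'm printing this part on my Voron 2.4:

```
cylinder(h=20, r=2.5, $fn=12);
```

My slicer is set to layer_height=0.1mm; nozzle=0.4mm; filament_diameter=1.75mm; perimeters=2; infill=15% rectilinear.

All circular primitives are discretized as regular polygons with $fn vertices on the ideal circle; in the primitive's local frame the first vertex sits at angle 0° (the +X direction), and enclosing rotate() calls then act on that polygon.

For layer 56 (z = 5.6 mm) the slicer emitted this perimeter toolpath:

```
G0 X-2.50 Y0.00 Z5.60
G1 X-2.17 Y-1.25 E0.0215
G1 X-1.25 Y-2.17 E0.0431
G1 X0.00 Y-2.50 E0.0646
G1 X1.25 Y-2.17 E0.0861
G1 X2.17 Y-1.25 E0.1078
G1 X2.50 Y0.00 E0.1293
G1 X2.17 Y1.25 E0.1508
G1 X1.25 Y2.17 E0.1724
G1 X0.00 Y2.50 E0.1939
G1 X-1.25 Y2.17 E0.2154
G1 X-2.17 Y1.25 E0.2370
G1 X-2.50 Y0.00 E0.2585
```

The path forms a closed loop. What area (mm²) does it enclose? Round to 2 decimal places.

18.79 mm²

Apply the shoelace formula to the sequence of (X, Y) vertices; enclosed area = 18.79 mm².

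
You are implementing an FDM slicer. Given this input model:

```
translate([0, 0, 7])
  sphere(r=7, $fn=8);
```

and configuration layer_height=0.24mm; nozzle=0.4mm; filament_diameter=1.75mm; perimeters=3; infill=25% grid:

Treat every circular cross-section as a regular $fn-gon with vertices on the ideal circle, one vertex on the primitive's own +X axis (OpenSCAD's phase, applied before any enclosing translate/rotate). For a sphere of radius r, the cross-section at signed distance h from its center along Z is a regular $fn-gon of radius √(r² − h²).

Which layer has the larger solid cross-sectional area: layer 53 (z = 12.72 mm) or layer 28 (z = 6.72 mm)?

Layer 53 (z = 12.72): the r=7 sphere slices to a regular 8-gon of circumradius 4.035 (√(r²−h²) with h=5.72 from center) (area = (8/2)·4.035²·sin(360°/8) = 46.05 mm²). So its area = 46.05 mm². Layer 28 (z = 6.72): the r=7 sphere slices to a regular 8-gon of circumradius 6.994 (√(r²−h²) with h=0.28 from center) (area = (8/2)·6.994²·sin(360°/8) = 138.37 mm²). So its area = 138.37 mm². Layer 28 is larger (138.37 vs 46.05 mm²).

layer 28 (z = 6.72 mm)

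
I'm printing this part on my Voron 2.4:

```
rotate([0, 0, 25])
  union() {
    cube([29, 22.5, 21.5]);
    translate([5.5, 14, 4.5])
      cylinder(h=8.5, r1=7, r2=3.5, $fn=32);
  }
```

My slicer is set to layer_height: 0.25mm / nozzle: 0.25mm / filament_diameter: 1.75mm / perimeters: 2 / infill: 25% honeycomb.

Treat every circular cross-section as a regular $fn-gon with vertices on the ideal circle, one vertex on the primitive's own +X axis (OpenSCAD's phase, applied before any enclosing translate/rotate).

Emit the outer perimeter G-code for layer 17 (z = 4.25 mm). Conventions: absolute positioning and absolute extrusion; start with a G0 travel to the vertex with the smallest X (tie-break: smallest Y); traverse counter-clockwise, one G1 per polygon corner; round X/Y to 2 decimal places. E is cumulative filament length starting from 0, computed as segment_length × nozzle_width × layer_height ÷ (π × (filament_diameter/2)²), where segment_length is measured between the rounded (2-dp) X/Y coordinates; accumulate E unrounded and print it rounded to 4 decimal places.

At z = 4.25 mm: the 29×22.5 cube contributes its full rectangle; the cone at (5.5, 14) is not intersected at this z (z outside [4.5, 13]); Taking the union: only the 29×22.5 cube is present, so the union is just that shape — 1 connected region; (rotated 25° about Z; rotation is an isometry so areas/perimeters/island counts are preserved). The outline is a single polygon with 4 vertices. Extrusion per mm of travel: 0.25 × 0.25 / (π × 0.875²) = 0.025984. Accumulating E over each segment gives final E = 2.6763.

G0 X-9.51 Y20.39 Z4.25
G1 X0.00 Y0.00 E0.5846
G1 X26.28 Y12.26 E1.3381
G1 X16.77 Y32.65 E1.9228
G1 X-9.51 Y20.39 E2.6763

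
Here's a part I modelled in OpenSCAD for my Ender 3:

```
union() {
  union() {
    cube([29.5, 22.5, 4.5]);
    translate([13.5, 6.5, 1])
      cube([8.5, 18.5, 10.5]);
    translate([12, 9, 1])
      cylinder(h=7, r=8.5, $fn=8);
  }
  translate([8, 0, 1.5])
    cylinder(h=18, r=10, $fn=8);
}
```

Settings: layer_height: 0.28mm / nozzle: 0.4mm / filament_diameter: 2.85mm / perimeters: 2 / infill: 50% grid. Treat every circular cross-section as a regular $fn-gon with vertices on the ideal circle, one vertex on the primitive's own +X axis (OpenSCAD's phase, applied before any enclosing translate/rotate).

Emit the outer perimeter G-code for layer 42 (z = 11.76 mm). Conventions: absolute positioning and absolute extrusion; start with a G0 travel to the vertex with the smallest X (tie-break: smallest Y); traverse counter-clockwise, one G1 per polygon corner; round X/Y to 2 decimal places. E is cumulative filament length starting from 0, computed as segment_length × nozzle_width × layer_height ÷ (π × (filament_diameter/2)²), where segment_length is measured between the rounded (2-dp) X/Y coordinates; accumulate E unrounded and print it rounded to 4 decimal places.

G0 X-2.00 Y0.00 Z11.76
G1 X0.93 Y-7.07 E0.1344
G1 X8.00 Y-10.00 E0.2687
G1 X15.07 Y-7.07 E0.4031
G1 X18.00 Y0.00 E0.5374
G1 X15.07 Y7.07 E0.6718
G1 X8.00 Y10.00 E0.8062
G1 X0.93 Y7.07 E0.9405
G1 X-2.00 Y0.00 E1.0749

At z = 11.76 mm: the cube is absent (z outside [0, 4.5]); the cube at (13.5, 6.5) is not intersected at this z (z outside [1, 11.5]); the cylinder at (12, 9) is absent (z outside [1, 8]); Taking the union: nothing is present at this height; the cylinder at (8, 0): section is a regular 8-gon, circumradius r=10; Merging all regions: only the r=10 cylinder at (8, 0) is present, so the union is just that shape — 1 connected region. The outline is a single polygon with 8 vertices. Extrusion per mm of travel: 0.4 × 0.28 / (π × 1.425²) = 0.017557. Accumulating E over each segment gives final E = 1.0749.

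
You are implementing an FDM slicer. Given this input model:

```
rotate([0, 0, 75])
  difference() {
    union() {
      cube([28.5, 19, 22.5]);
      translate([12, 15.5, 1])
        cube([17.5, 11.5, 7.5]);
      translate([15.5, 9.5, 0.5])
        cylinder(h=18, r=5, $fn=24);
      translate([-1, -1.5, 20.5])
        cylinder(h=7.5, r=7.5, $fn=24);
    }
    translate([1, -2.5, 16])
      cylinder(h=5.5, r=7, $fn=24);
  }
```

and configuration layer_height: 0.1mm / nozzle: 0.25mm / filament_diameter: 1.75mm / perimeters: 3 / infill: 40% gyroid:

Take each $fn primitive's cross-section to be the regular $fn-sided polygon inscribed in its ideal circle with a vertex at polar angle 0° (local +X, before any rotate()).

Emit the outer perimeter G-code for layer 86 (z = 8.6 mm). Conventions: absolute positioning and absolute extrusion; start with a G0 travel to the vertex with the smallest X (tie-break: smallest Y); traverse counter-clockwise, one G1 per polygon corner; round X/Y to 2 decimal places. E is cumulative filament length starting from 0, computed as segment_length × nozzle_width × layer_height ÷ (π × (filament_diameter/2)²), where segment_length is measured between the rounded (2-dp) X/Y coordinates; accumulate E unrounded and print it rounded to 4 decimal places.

G0 X-18.35 Y4.92 Z8.60
G1 X0.00 Y0.00 E0.1975
G1 X7.38 Y27.53 E0.4937
G1 X-10.98 Y32.45 E0.6913
G1 X-18.35 Y4.92 E0.9875

At z = 8.6 mm: the cube (footprint 28.5×19) is included at this height; the cube at (12, 15.5) is absent (z outside [1, 8.5]); the cylinder at (15.5, 9.5): section is a regular 24-gon, circumradius r=5; the cylinder at (-1, -1.5) is absent (z outside [20.5, 28]); Taking the union: the r=5 cylinder at (15.5, 9.5) lies entirely inside the 28.5×19 cube, so the union is just the 28.5×19 cube — 1 connected region; the cylinder at (1, -2.5) does not reach this height (z outside [16, 21.5]); Taking the first minus the rest: none of the subtracted shapes is present at this height, so that combined region is unchanged — 1 connected region; (rotated 75° about Z; rotation is an isometry so areas/perimeters/island counts are preserved). The outline is a single polygon with 4 vertices. Extrusion per mm of travel: 0.25 × 0.1 / (π × 0.875²) = 0.010394. Accumulating E over each segment gives final E = 0.9875.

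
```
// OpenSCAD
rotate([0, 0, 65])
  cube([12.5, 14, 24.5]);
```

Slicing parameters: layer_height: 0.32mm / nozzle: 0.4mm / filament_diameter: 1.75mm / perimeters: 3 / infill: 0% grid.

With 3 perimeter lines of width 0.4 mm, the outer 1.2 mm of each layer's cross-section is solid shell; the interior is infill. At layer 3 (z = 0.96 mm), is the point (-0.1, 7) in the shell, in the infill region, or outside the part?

At z = 0.96 mm: the 12.5×14 cube contributes its full rectangle; (whole slice rotated 65° about Z — lengths, areas and connectivity unchanged). Overall, the cross-section is a single solid region. Undo the 65° rotation: the query point maps to (6.302, 3.049) in the un-rotated model frame. The nearest boundary edge runs (0.00, 0.00)→(12.50, 0.00); distance from the point to it = 3.05 mm. The point is inside the cross-section and 3.05 mm from the nearest boundary — more than the 1.2 mm shell width (3 × 0.4), so it's in the infill interior.

infill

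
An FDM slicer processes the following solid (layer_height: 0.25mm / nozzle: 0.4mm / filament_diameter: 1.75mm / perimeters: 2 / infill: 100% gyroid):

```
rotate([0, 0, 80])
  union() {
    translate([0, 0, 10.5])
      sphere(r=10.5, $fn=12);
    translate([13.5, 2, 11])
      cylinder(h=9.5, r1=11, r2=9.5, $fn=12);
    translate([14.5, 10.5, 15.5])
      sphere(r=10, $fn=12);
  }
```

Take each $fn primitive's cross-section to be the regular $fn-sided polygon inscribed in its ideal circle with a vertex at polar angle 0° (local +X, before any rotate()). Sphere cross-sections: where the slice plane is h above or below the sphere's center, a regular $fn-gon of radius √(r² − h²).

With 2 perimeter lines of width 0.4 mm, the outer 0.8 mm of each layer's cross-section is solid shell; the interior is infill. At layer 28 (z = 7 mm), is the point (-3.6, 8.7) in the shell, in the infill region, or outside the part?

shell

At z = 7 mm: the r=10.5 sphere slices to a regular 12-gon of circumradius 9.899 (√(r²−h²) with h=3.5 from center); the cone at (13.5, 2) does not reach this height (z outside [11, 20.5]); the sphere at (14.5, 10.5): section is a regular 12-gon, circumradius = √(r²−h²) = √(10²−8.5²) = 5.268; Merging all regions: the 2 present regions are separate (no shared area or edge), so areas and boundary lengths simply add and each stays a separate island — 2 connected regions; (whole slice rotated 80° about Z — lengths, areas and connectivity unchanged). Overall, the cross-section has 2 separate islands. Undo the 80° rotation: the query point maps to (7.943, 5.056) in the un-rotated model frame. The nearest boundary edge runs (4.95, 8.57)→(8.57, 4.95); distance from the point to it = 0.37 mm. (Shell/infill is judged within the island containing the point — the largest one.) The point is inside the cross-section, 0.37 mm from the nearest boundary — within the 0.8 mm shell band (2 × 0.4).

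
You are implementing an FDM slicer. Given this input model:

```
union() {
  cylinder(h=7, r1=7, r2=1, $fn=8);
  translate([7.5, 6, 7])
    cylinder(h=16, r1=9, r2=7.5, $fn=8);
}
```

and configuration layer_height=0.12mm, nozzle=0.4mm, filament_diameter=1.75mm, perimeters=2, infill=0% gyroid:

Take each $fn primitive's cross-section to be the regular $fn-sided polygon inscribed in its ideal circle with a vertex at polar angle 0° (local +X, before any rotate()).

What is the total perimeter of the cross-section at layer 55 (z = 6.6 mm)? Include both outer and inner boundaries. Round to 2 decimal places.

At z = 6.6 mm: the cone (r1=7→r2=1) has section circumradius 1.343 here — a regular 8-gon (perimeter = 2·8·1.343·sin(180°/8) = 8.22 mm); the cone at (7.5, 6) is absent (z outside [7, 23]); Taking the union: only the cone is present, so the union is just that shape — boundary = 8.22 mm. Overall, the cross-section is a single solid region. Total boundary length (outer) = 8.22 mm.

8.22 mm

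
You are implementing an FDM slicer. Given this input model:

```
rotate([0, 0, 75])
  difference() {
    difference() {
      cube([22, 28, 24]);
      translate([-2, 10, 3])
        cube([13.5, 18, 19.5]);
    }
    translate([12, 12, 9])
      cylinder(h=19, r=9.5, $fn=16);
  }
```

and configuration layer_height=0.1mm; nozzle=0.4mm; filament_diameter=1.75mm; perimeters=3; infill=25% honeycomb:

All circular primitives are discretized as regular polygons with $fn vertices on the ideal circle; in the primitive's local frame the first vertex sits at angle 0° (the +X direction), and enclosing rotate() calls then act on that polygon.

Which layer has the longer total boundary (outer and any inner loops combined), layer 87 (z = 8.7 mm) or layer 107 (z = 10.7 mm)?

Layer 87 (z = 8.7): the 22×28 cube contributes its full rectangle (perimeter 100.00 mm); the cube at (-2, 10) (footprint 13.5×18) is included at this height (perimeter 63.00 mm); After the difference (first − rest): starting from the 22×28 cube, the 13.5×18 cube at (-2, 10) partially overlaps it — only the 207.00 mm² overlap (of its 243.00 mm²) is removed, clipping the outline — boundary = 100.00 mm; the cylinder at (12, 12) is not intersected at this z (z outside [9, 28]); After the difference (first − rest): none of the subtracted shapes is present at this height, so that combined region is unchanged — boundary = 100.00 mm; (rotated 75° about Z; rotation is an isometry so areas/perimeters/island counts are preserved). So its perimeter = 100.00 mm. Layer 107 (z = 10.7): the cube is present — its section is the full 22×28 rectangle (perimeter 100.00 mm); the cube at (-2, 10) (footprint 13.5×18) is included at this height (perimeter 63.00 mm); After the difference (first − rest): starting from the 22×28 cube, the 13.5×18 cube at (-2, 10) partially overlaps it — only the 207.00 mm² overlap (of its 243.00 mm²) is removed, clipping the outline — boundary = 100.00 mm; the cylinder at (12, 12): section is a regular 16-gon, circumradius r=9.5 (perimeter = 2·16·9.500·sin(180°/16) = 59.31 mm); After the difference (first − rest): starting from that combined region, the r=9.5 cylinder at (12, 12) partially overlaps it — only the 194.35 mm² overlap (of its 276.30 mm²) is removed, clipping the outline — boundary = 122.95 mm; (whole slice rotated 75° about Z — lengths, areas and connectivity unchanged). So its perimeter = 122.95 mm. Layer 107 is larger (122.95 vs 100.00 mm).

layer 107 (z = 10.7 mm)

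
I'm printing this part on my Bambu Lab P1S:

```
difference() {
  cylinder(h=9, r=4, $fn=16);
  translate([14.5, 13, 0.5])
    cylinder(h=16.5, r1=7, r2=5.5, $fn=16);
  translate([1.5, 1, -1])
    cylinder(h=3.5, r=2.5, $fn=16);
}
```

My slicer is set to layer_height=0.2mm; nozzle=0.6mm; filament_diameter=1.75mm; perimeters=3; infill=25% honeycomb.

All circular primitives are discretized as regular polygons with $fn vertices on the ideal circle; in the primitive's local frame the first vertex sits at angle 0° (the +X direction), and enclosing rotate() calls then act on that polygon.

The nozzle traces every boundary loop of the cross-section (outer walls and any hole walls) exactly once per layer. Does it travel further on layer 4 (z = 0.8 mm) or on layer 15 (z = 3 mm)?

Layer 4 (z = 0.8): the r=4 cylinder contributes a regular 16-gon of circumradius 4 (perimeter = 2·16·4.000·sin(180°/16) = 24.97 mm); the cone at (14.5, 13) contributes a regular 16-gon of circumradius 6.973 (interpolated between r1=7 and r2=5.5 at t=0.018) (perimeter = 2·16·6.973·sin(180°/16) = 43.53 mm); the r=2.5 cylinder at (1.5, 1) contributes a regular 16-gon of circumradius 2.5 (perimeter = 2·16·2.500·sin(180°/16) = 15.61 mm); Taking the first minus the rest: starting from the r=4 cylinder, the cone at (14.5, 13) misses the remaining region (no effect); the r=2.5 cylinder at (1.5, 1) partially overlaps it — only the 18.32 mm² overlap (of its 19.13 mm²) is removed, clipping the outline — boundary = 32.98 mm. So its perimeter = 32.98 mm. Layer 15 (z = 3): the r=4 cylinder gives a regular 16-gon of circumradius 4 (constant along its height) (perimeter = 2·16·4.000·sin(180°/16) = 24.97 mm); the cone at (14.5, 13) contributes a regular 16-gon of circumradius 6.773 (interpolated between r1=7 and r2=5.5 at t=0.152) (perimeter = 2·16·6.773·sin(180°/16) = 42.28 mm); the cylinder at (1.5, 1) is not intersected at this z (z outside [-1, 2.5]); Subtracting the remaining from the first: starting from the r=4 cylinder, the cone at (14.5, 13) misses the remaining region (no effect) — boundary = 24.97 mm. So its perimeter = 24.97 mm. Layer 4 is larger (32.98 vs 24.97 mm).

layer 4 (z = 0.8 mm)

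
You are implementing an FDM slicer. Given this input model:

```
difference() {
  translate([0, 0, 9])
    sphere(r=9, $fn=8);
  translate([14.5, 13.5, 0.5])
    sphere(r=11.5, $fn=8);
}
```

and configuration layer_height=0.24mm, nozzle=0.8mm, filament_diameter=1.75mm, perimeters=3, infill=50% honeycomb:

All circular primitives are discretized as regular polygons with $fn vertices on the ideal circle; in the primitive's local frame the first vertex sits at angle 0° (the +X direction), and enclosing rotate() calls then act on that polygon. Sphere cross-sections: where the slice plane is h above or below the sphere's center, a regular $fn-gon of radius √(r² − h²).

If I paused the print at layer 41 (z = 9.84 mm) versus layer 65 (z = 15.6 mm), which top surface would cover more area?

Layer 41 (z = 9.84): the r=9 sphere contributes a regular 8-gon of circumradius √(9²−0.84²) = 8.961 (area = (8/2)·8.961²·sin(360°/8) = 227.11 mm²); the r=11.5 sphere at (14.5, 13.5) slices to a regular 8-gon of circumradius 6.709 (√(r²−h²) with h=9.34 from center) (area = (8/2)·6.709²·sin(360°/8) = 127.32 mm²); Taking the first minus the rest: starting from the r=9 sphere (227.11 mm²), the r=11.5 sphere at (14.5, 13.5) misses the remaining region (no effect) — area = 227.11 mm². So its area = 227.11 mm². Layer 65 (z = 15.6): the r=9 sphere contributes a regular 8-gon of circumradius √(9²−6.6²) = 6.119 (area = (8/2)·6.119²·sin(360°/8) = 105.90 mm²); the sphere at (14.5, 13.5) does not reach this height (|z−center|=15.100 > r=11.5); Subtracting the remaining from the first: none of the subtracted shapes is present at this height, so the r=9 sphere is unchanged — area = 105.90 mm². So its area = 105.90 mm². Layer 41 is larger (227.11 vs 105.90 mm²).

layer 41 (z = 9.84 mm)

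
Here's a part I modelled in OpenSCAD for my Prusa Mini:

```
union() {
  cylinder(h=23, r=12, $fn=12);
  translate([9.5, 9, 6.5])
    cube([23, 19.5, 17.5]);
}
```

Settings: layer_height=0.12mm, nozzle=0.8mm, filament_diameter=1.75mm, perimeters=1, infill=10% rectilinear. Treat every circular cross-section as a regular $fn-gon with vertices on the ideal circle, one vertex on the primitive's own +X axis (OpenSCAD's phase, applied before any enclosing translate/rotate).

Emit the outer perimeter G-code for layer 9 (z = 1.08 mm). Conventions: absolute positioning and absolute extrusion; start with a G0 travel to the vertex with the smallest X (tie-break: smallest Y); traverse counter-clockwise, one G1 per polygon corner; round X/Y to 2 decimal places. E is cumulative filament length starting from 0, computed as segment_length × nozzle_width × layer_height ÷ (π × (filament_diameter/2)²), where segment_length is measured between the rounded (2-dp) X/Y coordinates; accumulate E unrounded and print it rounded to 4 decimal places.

G0 X-12.00 Y0.00 Z1.08
G1 X-10.39 Y-6.00 E0.2479
G1 X-6.00 Y-10.39 E0.4957
G1 X0.00 Y-12.00 E0.7437
G1 X6.00 Y-10.39 E0.9916
G1 X10.39 Y-6.00 E1.2394
G1 X12.00 Y0.00 E1.4874
G1 X10.39 Y6.00 E1.7353
G1 X6.00 Y10.39 E1.9831
G1 X0.00 Y12.00 E2.2310
G1 X-6.00 Y10.39 E2.4790
G1 X-10.39 Y6.00 E2.7268
G1 X-12.00 Y0.00 E2.9747

At z = 1.08 mm: the r=12 cylinder gives a regular 12-gon of circumradius 12 (constant along its height); the cube at (9.5, 9) is absent (z outside [6.5, 24]); Taking the union: only the r=12 cylinder is present, so the union is just that shape — 1 connected region. The outline is a single polygon with 12 vertices. Extrusion per mm of travel: 0.8 × 0.12 / (π × 0.875²) = 0.039912. Accumulating E over each segment gives final E = 2.9747.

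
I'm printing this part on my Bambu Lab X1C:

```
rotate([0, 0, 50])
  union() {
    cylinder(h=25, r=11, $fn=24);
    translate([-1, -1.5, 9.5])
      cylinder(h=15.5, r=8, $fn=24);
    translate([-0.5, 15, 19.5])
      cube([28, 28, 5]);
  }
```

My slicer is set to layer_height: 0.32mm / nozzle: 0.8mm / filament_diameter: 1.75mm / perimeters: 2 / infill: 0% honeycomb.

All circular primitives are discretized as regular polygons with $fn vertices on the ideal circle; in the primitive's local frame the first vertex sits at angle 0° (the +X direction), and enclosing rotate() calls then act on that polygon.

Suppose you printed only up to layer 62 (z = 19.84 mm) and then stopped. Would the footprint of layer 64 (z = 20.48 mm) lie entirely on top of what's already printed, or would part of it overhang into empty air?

Compare the two slices. At z = 19.84: the r=11 cylinder contributes a regular 24-gon of circumradius 11 (area = (24/2)·11.000²·sin(360°/24) = 375.81 mm²); the r=8 cylinder at (-1, -1.5) gives a regular 24-gon of circumradius 8 (constant along its height) (area = (24/2)·8.000²·sin(360°/24) = 198.77 mm²); the 28×28 cube at (-0.5, 15) contributes its full rectangle (area 784.00 mm²); Merging all regions: the regions partially overlap — summed areas 1358.58 mm² minus the doubly-counted overlap 198.77 mm² gives 1159.81 mm² — area = 1159.81 mm²; (whole slice rotated 50° about Z — lengths, areas and connectivity unchanged). At z = 20.48: the r=11 cylinder contributes a regular 24-gon of circumradius 11 (area = (24/2)·11.000²·sin(360°/24) = 375.81 mm²); the r=8 cylinder at (-1, -1.5) gives a regular 24-gon of circumradius 8 (constant along its height) (area = (24/2)·8.000²·sin(360°/24) = 198.77 mm²); the 28×28 cube at (-0.5, 15) contributes its full rectangle (area 784.00 mm²); Merging all regions: the regions partially overlap — summed areas 1358.58 mm² minus the doubly-counted overlap 198.77 mm² gives 1159.81 mm² — area = 1159.81 mm²; (whole slice rotated 50° about Z — lengths, areas and connectivity unchanged). Checking containment: the cross-section at z = 20.48 is a subset of the cross-section at z = 19.84.

entirely on top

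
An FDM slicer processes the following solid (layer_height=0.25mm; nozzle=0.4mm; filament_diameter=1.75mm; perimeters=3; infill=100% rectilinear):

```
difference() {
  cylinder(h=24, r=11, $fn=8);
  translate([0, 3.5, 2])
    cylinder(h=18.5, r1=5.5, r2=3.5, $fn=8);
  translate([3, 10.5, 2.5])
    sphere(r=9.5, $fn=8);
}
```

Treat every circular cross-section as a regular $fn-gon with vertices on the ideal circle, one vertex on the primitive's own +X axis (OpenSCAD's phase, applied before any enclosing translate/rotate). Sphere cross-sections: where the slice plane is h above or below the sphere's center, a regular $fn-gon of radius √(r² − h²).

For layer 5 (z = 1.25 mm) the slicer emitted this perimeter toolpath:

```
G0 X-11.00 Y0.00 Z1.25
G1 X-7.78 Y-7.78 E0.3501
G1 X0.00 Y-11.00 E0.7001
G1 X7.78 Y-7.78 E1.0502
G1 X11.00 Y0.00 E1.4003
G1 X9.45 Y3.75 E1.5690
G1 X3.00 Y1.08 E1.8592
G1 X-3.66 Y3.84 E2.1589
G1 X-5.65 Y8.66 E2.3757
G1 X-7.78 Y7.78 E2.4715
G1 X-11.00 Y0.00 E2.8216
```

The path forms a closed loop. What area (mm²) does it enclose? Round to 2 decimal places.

248.50 mm²

Apply the shoelace formula to the sequence of (X, Y) vertices; enclosed area = 248.50 mm².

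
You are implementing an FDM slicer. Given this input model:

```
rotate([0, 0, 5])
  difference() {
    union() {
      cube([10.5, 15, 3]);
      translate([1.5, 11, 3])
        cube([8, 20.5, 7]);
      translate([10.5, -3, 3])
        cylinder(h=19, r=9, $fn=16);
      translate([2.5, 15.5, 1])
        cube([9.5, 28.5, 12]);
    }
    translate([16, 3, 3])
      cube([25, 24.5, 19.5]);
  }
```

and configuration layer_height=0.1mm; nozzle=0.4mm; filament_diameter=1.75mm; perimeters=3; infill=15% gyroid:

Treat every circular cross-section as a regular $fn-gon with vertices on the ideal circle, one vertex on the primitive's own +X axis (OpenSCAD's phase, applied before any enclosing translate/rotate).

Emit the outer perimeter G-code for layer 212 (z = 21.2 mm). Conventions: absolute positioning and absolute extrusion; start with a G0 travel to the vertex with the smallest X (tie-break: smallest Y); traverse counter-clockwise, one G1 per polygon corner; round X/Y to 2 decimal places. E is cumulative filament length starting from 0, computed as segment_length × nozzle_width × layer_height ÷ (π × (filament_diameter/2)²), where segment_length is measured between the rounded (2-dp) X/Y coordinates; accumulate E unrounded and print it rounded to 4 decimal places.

G0 X1.76 Y-2.86 Z21.20
G1 X2.74 Y-6.23 E0.0584
G1 X4.94 Y-8.97 E0.1168
G1 X8.02 Y-10.66 E0.1752
G1 X11.51 Y-11.04 E0.2336
G1 X14.88 Y-10.06 E0.2920
G1 X17.62 Y-7.86 E0.3504
G1 X19.30 Y-4.78 E0.4088
G1 X19.69 Y-1.29 E0.4672
G1 X18.70 Y2.08 E0.5256
G1 X16.78 Y4.48 E0.5767
G1 X15.68 Y4.38 E0.5950
G1 X15.60 Y5.32 E0.6107
G1 X13.43 Y6.51 E0.6519
G1 X9.94 Y6.89 E0.7103
G1 X6.57 Y5.91 E0.7686
G1 X3.83 Y3.71 E0.8271
G1 X2.14 Y0.63 E0.8855
G1 X1.76 Y-2.86 E0.9439

At z = 21.2 mm: the cube does not reach this height (z outside [0, 3]); the cube at (1.5, 11) is not intersected at this z (z outside [3, 10]); the r=9 cylinder at (10.5, -3) gives a regular 16-gon of circumradius 9 (constant along its height); the cube at (2.5, 15.5) does not reach this height (z outside [1, 13]); Combining (union): only the r=9 cylinder at (10.5, -3) is present, so the union is just that shape — 1 connected region; the 25×24.5 cube at (16, 3) contributes its full rectangle; After the difference (first − rest): starting from that combined region, the 25×24.5 cube at (16, 3) partially overlaps it — only the 0.61 mm² overlap (of its 612.50 mm²) is removed, clipping the outline — 1 connected region; (whole slice rotated 5° about Z — lengths, areas and connectivity unchanged). The outline is a single polygon with 18 vertices. Extrusion per mm of travel: 0.4 × 0.1 / (π × 0.875²) = 0.016630. Accumulating E over each segment gives final E = 0.9439.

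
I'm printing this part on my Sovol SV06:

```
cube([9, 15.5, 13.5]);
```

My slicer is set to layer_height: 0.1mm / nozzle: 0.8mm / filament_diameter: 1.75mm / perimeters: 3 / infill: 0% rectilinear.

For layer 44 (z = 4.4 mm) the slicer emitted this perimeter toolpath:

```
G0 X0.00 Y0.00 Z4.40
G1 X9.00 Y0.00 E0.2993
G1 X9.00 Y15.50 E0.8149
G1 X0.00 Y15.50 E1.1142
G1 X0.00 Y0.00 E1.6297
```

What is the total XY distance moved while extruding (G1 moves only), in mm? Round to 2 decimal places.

Sum the Euclidean lengths of each G1 segment: total = 49.00 mm.

49.00 mm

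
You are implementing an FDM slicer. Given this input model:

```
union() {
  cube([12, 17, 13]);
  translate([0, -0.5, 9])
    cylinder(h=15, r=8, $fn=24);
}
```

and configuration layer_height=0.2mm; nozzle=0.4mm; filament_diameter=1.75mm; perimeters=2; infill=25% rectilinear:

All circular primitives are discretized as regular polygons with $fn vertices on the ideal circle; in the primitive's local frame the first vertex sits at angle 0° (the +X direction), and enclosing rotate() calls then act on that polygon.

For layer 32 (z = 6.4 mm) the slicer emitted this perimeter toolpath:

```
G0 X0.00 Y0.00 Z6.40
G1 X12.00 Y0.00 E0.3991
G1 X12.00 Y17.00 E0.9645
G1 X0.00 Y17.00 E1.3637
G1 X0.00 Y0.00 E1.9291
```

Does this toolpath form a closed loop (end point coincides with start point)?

Start point (G0): (0.00, 0.00). End point (last G1): the path returns to the start — closed.

yes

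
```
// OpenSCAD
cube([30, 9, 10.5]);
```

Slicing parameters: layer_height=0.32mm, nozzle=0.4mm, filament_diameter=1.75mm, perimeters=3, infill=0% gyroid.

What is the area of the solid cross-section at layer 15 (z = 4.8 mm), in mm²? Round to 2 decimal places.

270.00 mm²

At z = 4.8 mm: the cube (footprint 30×9) is included at this height (area 270.00 mm²). Overall, the cross-section is a single solid region. Net area = 270.00 mm².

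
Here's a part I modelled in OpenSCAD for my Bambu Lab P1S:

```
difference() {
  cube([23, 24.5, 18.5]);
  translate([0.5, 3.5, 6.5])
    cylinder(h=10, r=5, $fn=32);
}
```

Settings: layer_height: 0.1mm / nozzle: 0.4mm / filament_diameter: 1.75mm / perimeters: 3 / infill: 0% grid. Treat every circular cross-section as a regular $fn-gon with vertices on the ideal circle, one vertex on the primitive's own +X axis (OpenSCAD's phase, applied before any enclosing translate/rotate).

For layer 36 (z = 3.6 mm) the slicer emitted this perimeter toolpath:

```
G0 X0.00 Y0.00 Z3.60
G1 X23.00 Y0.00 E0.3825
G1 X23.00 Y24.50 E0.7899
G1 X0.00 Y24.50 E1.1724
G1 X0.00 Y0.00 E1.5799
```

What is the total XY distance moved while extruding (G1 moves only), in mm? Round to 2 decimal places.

95.00 mm

Sum the Euclidean lengths of each G1 segment: total = 95.00 mm.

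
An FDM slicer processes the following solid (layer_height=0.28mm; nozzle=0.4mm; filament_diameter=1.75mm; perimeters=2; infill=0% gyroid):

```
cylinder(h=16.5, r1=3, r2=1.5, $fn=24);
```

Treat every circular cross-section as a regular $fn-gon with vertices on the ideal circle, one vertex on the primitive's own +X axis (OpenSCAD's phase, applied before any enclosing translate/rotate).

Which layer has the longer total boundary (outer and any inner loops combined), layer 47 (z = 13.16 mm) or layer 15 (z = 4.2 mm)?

Layer 47 (z = 13.16): the cone: at t=0.798 of its height the radius interpolates to r₁+(r₂−r₁)t = 1.804, giving a regular 24-gon of that circumradius (perimeter = 2·24·1.804·sin(180°/24) = 11.30 mm). So its perimeter = 11.30 mm. Layer 15 (z = 4.2): the cone: at t=0.255 of its height the radius interpolates to r₁+(r₂−r₁)t = 2.618, giving a regular 24-gon of that circumradius (perimeter = 2·24·2.618·sin(180°/24) = 16.40 mm). So its perimeter = 16.40 mm. Layer 15 is larger (16.40 vs 11.30 mm).

layer 15 (z = 4.2 mm)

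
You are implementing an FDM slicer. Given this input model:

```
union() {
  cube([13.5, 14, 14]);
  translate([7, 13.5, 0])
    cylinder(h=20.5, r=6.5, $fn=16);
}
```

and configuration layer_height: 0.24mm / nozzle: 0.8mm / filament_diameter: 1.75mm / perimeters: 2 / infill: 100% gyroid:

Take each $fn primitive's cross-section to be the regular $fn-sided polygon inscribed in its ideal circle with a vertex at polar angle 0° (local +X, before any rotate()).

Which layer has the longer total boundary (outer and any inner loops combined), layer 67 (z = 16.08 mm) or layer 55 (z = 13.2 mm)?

Layer 67 (z = 16.08): the cube is not intersected at this z (z outside [0, 14]); the cylinder at (7, 13.5): section is a regular 16-gon, circumradius r=6.5 (perimeter = 2·16·6.500·sin(180°/16) = 40.58 mm); Merging all regions: only the r=6.5 cylinder at (7, 13.5) is present, so the union is just that shape — boundary = 40.58 mm. So its perimeter = 40.58 mm. Layer 55 (z = 13.2): the cube (footprint 13.5×14) is included at this height (perimeter 55.00 mm); the r=6.5 cylinder at (7, 13.5) gives a regular 16-gon of circumradius 6.5 (constant along its height) (perimeter = 2·16·6.500·sin(180°/16) = 40.58 mm); Taking the union: the regions partially overlap (shared area 71.12 mm²), so the edge portions inside another operand are dropped and the merged outline is re-measured after clipping — boundary = 61.47 mm. So its perimeter = 61.47 mm. Layer 55 is larger (61.47 vs 40.58 mm).

layer 55 (z = 13.2 mm)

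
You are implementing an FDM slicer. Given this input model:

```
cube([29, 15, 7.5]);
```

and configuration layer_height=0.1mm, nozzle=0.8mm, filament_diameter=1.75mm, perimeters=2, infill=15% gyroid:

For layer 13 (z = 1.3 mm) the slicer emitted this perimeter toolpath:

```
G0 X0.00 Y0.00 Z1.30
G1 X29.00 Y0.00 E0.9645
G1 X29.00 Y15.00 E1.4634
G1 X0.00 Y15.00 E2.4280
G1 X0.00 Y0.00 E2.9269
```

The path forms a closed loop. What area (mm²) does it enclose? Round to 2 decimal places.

435.00 mm²

Apply the shoelace formula to the sequence of (X, Y) vertices; enclosed area = 435.00 mm².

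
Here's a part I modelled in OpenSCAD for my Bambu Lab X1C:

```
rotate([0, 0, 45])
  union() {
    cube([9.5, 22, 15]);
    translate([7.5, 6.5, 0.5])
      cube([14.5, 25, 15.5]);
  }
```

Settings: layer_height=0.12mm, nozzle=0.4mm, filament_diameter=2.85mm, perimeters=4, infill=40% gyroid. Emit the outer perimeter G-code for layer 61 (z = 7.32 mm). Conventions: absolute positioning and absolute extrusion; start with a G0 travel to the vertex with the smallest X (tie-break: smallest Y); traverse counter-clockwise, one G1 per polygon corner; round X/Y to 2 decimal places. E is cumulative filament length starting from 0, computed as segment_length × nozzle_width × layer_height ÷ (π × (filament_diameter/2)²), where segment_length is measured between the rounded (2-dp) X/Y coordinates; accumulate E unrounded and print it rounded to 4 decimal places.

At z = 7.32 mm: the cube is present — its section is the full 9.5×22 rectangle; the cube at (7.5, 6.5) (footprint 14.5×25) is included at this height; Combining (union): the regions partially overlap (shared area 31.00 mm²), so overlapping operands fuse into one piece — 1 connected region; (whole slice rotated 45° about Z — lengths, areas and connectivity unchanged). The outline is a single polygon with 8 vertices. Extrusion per mm of travel: 0.4 × 0.12 / (π × 1.425²) = 0.007524. Accumulating E over each segment gives final E = 0.8052.

G0 X-16.97 Y27.58 Z7.32
G1 X-10.25 Y20.86 E0.0715
G1 X-15.56 Y15.56 E0.1280
G1 X0.00 Y0.00 E0.2935
G1 X6.72 Y6.72 E0.3650
G1 X2.12 Y11.31 E0.4139
G1 X10.96 Y20.15 E0.5080
G1 X-6.72 Y37.83 E0.6961
G1 X-16.97 Y27.58 E0.8052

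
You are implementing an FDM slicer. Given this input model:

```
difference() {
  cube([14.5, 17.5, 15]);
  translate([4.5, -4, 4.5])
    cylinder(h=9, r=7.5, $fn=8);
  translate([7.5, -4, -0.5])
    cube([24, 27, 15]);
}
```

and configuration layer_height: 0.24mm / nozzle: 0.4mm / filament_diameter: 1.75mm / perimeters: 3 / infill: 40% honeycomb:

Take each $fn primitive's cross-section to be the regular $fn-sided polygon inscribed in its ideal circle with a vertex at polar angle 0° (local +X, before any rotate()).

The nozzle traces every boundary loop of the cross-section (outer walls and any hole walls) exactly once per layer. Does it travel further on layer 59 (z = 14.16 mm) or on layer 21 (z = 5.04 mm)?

layer 59 (z = 14.16 mm)

Layer 59 (z = 14.16): the 14.5×17.5 cube contributes its full rectangle (perimeter 64.00 mm); the cylinder at (4.5, -4) is absent (z outside [4.5, 13.5]); the cube at (7.5, -4) (footprint 24×27) is included at this height (perimeter 102.00 mm); Subtracting the remaining from the first: starting from the 14.5×17.5 cube, the 24×27 cube at (7.5, -4) partially overlaps it — only the 122.50 mm² overlap (of its 648.00 mm²) is removed, clipping the outline — boundary = 50.00 mm. So its perimeter = 50.00 mm. Layer 21 (z = 5.04): the cube is present — its section is the full 14.5×17.5 rectangle (perimeter 64.00 mm); the cylinder at (4.5, -4): section is a regular 8-gon, circumradius r=7.5 (perimeter = 2·8·7.500·sin(180°/8) = 45.92 mm); the 24×27 cube at (7.5, -4) contributes its full rectangle (perimeter 102.00 mm); Taking the first minus the rest: starting from the 14.5×17.5 cube, the r=7.5 cylinder at (4.5, -4) partially overlaps it — only the 24.64 mm² overlap (of its 159.10 mm²) is removed, clipping the outline; the 24×27 cube at (7.5, -4) partially overlaps it — only the 118.05 mm² overlap (of its 648.00 mm²) is removed, clipping the outline — boundary = 46.72 mm. So its perimeter = 46.72 mm. Layer 59 is larger (50.00 vs 46.72 mm).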